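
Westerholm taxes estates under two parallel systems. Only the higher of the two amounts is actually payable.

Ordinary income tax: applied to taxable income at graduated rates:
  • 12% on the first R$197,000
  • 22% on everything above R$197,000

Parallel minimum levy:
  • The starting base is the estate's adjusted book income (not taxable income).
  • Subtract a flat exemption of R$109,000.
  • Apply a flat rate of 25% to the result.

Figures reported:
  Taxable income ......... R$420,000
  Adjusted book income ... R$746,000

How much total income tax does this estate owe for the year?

Ordinary income tax:
  R$197,000 × 12% = R$23,640
  R$223,000 × 22% = R$49,060
  → R$72,700

Parallel minimum levy:
  Base (adjusted book income): R$746,000
  Less exemption R$109,000 → base R$637,000
  R$637,000 × 25% = R$159,250

R$159,250 > R$72,700, so the parallel minimum levy is the binding amount.

R$159,250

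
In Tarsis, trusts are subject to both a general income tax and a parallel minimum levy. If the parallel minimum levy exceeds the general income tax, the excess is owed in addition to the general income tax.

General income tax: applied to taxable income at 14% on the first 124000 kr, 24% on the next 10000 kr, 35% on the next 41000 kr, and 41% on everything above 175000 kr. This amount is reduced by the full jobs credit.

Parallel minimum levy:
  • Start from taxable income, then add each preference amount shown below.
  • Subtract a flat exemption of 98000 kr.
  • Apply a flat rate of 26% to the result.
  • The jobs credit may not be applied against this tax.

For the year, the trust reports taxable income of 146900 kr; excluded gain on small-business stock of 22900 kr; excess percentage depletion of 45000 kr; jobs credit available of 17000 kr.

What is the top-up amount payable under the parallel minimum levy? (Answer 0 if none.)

23093 kr

Parallel minimum levy:
  Adjusted income: 146900 kr + 22900 kr + 45000 kr = 214800 kr
  Less exemption 98000 kr → base 116800 kr
  116800 kr × 26% = 30368 kr

General income tax:
  124000 kr × 14% = 17360 kr
  10000 kr × 24% = 2400 kr
  12900 kr × 35% = 4515 kr
  → 24275 kr
  Less jobs credit 17000 kr → 7275 kr

Excess of parallel minimum levy over general income tax: 30368 kr − 7275 kr = 23093 kr.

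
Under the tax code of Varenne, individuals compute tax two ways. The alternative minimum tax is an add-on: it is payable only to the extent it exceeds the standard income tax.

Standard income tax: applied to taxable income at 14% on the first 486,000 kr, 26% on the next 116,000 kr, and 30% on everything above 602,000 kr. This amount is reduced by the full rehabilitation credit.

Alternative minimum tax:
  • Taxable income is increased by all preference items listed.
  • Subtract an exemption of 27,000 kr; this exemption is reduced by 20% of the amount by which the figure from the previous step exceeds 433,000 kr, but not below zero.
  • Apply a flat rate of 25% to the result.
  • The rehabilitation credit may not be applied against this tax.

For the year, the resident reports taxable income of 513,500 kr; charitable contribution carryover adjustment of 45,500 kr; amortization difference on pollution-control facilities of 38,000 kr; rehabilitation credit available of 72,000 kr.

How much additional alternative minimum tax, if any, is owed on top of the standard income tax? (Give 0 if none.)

Standard income tax:
  486,000 kr × 14% = 68,040 kr
  27,500 kr × 26% = 7,150 kr
  → 75,190 kr
  Less rehabilitation credit 72,000 kr → 3,190 kr

Alternative minimum tax:
  Adjusted income: 513,500 kr + 45,500 kr + 38,000 kr = 597,000 kr
  Exemption: 20% × (597,000 kr − 433,000 kr) = 32,800 kr ≥ 27,000 kr, so the exemption is fully phased out
  Base: 597,000 kr − 0 kr = 597,000 kr
  597,000 kr × 25% = 149,250 kr

Excess of alternative minimum tax over standard income tax: 149,250 kr − 3,190 kr = 146,060 kr.

146,060 kr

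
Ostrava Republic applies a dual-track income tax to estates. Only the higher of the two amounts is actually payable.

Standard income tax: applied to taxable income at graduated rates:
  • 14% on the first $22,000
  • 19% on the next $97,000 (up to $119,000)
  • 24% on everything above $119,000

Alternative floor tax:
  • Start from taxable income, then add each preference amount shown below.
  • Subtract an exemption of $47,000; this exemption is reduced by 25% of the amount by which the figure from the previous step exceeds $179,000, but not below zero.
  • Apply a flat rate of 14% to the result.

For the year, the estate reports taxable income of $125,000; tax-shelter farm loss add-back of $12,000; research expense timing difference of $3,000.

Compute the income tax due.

Standard income tax:
  $22,000 × 14% = $3,080
  $97,000 × 19% = $18,430
  $6,000 × 24% = $1,440
  → $22,950

Alternative floor tax:
  Adjusted income: $125,000 + $12,000 + $3,000 = $140,000
  Exemption: $140,000 ≤ $179,000, so full $47,000 applies
  Base: $140,000 − $47,000 = $93,000
  $93,000 × 14% = $13,020

$22,950 > $13,020, so the standard income tax governs.

$22,950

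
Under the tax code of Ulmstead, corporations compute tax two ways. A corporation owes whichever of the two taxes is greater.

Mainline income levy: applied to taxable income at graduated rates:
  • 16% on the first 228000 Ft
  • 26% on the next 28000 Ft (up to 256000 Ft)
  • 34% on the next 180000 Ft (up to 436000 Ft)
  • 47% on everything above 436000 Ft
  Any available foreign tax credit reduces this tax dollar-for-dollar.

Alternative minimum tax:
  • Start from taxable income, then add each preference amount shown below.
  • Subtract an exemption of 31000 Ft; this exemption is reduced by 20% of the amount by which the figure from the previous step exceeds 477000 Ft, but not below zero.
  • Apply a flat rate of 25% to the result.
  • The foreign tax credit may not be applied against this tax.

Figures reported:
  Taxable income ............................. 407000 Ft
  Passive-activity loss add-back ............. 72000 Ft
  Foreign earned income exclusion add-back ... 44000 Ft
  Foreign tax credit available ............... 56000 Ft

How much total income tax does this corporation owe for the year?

125300 Ft

Alternative minimum tax:
  Adjusted income: 407000 Ft + 72000 Ft + 44000 Ft = 523000 Ft
  Exemption: 31000 Ft − 20% × (523000 Ft − 477000 Ft) = 31000 Ft − 9200 Ft = 21800 Ft
  Base: 523000 Ft − 21800 Ft = 501200 Ft
  501200 Ft × 25% = 125300 Ft

Mainline income levy:
  228000 Ft × 16% = 36480 Ft
  28000 Ft × 26% = 7280 Ft
  151000 Ft × 34% = 51340 Ft
  → 95100 Ft
  Less foreign tax credit 56000 Ft → 39100 Ft

125300 Ft > 39100 Ft, so the alternative minimum tax is the binding amount.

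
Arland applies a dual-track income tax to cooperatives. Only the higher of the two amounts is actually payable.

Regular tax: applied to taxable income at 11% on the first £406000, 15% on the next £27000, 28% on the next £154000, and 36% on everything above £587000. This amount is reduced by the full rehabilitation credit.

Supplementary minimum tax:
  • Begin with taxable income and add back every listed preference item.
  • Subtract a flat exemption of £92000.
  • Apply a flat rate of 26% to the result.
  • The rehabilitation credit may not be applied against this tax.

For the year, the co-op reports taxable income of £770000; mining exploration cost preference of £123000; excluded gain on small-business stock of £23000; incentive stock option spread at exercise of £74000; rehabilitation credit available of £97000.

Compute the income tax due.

Supplementary minimum tax:
  Adjusted income: £770000 + £123000 + £23000 + £74000 = £990000
  Less exemption £92000 → base £898000
  £898000 × 26% = £233480

Regular tax:
  £406000 × 11% = £44660
  £27000 × 15% = £4050
  £154000 × 28% = £43120
  £183000 × 36% = £65880
  → £157710
  Less rehabilitation credit £97000 → £60710

£233480 > £60710, so the supplementary minimum tax is the binding amount.

£233480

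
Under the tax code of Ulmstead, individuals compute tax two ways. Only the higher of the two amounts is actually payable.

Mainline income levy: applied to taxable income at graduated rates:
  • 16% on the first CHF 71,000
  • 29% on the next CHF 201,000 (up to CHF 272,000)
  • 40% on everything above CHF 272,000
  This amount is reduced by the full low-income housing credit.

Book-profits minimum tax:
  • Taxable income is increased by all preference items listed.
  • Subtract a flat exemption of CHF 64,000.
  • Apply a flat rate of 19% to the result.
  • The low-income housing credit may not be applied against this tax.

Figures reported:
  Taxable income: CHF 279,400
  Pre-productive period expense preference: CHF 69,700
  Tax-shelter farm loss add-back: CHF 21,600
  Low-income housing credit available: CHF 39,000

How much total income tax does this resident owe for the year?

Mainline income levy:
  CHF 71,000 × 16% = CHF 11,360
  CHF 201,000 × 29% = CHF 58,290
  CHF 7,400 × 40% = CHF 2,960
  → CHF 72,610
  Less low-income housing credit CHF 39,000 → CHF 33,610

Book-profits minimum tax:
  Adjusted income: CHF 279,400 + CHF 69,700 + CHF 21,600 = CHF 370,700
  Less exemption CHF 64,000 → base CHF 306,700
  CHF 306,700 × 19% = CHF 58,273

CHF 58,273 > CHF 33,610, so the book-profits minimum tax is the binding amount.

CHF 58,273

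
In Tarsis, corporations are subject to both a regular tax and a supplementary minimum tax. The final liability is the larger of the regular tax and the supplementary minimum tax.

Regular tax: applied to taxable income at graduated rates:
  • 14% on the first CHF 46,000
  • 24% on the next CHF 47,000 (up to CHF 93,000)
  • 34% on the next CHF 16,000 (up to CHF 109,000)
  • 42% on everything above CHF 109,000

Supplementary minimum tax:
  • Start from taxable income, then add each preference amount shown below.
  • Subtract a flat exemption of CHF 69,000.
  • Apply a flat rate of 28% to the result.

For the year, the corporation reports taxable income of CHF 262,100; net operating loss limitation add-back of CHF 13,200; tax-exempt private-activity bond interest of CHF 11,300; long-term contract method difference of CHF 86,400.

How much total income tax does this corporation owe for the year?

CHF 87,462

Regular tax:
  CHF 46,000 × 14% = CHF 6,440
  CHF 47,000 × 24% = CHF 11,280
  CHF 16,000 × 34% = CHF 5,440
  CHF 153,100 × 42% = CHF 64,302
  → CHF 87,462

Supplementary minimum tax:
  Adjusted income: CHF 262,100 + CHF 13,200 + CHF 11,300 + CHF 86,400 = CHF 373,000
  Less exemption CHF 69,000 → base CHF 304,000
  CHF 304,000 × 28% = CHF 85,120

CHF 87,462 > CHF 85,120, so the regular tax governs.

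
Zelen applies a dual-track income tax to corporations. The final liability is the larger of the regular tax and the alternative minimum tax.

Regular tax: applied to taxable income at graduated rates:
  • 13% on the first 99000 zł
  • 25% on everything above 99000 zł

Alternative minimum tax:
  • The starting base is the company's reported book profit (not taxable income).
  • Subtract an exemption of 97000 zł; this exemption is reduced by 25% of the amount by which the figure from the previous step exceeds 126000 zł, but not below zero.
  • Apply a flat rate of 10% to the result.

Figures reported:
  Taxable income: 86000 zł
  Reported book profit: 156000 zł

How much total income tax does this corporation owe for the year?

Regular tax:
  86000 zł × 13% = 11180 zł

Alternative minimum tax:
  Base (reported book profit): 156000 zł
  Exemption: 97000 zł − 25% × (156000 zł − 126000 zł) = 97000 zł − 7500 zł = 89500 zł
  Base: 156000 zł − 89500 zł = 66500 zł
  66500 zł × 10% = 6650 zł

11180 zł > 6650 zł, so the regular tax governs.

11180 zł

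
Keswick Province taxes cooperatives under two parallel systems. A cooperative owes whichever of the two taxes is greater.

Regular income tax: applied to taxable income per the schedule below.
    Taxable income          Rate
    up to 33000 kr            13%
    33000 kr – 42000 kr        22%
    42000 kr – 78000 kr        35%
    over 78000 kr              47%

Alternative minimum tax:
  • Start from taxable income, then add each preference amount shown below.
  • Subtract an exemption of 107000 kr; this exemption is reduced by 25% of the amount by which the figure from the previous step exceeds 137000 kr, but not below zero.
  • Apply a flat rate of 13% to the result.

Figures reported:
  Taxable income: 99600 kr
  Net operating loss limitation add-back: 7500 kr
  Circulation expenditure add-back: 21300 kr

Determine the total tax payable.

Regular income tax:
  33000 kr × 13% = 4290 kr
  9000 kr × 22% = 1980 kr
  36000 kr × 35% = 12600 kr
  21600 kr × 47% = 10152 kr
  → 29022 kr

Alternative minimum tax:
  Adjusted income: 99600 kr + 7500 kr + 21300 kr = 128400 kr
  Exemption: 128400 kr ≤ 137000 kr, so full 107000 kr applies
  Base: 128400 kr − 107000 kr = 21400 kr
  21400 kr × 13% = 2782 kr

29022 kr > 2782 kr, so the regular income tax governs.

29022 kr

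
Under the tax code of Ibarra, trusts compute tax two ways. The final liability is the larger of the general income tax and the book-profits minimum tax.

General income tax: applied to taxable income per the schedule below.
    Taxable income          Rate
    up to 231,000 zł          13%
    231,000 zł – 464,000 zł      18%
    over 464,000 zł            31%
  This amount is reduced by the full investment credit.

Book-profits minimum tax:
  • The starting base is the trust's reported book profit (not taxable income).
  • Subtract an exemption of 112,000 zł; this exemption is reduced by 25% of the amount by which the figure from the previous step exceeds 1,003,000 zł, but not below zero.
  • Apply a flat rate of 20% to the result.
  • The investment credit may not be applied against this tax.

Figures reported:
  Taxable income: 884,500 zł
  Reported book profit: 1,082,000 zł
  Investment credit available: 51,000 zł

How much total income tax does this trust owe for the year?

General income tax:
  231,000 zł × 13% = 30,030 zł
  233,000 zł × 18% = 41,940 zł
  420,500 zł × 31% = 130,355 zł
  → 202,325 zł
  Less investment credit 51,000 zł → 151,325 zł

Book-profits minimum tax:
  Base (reported book profit): 1,082,000 zł
  Exemption: 112,000 zł − 25% × (1,082,000 zł − 1,003,000 zł) = 112,000 zł − 19,750 zł = 92,250 zł
  Base: 1,082,000 zł − 92,250 zł = 989,750 zł
  989,750 zł × 20% = 197,950 zł

197,950 zł > 151,325 zł, so the book-profits minimum tax is the binding amount.

197,950 zł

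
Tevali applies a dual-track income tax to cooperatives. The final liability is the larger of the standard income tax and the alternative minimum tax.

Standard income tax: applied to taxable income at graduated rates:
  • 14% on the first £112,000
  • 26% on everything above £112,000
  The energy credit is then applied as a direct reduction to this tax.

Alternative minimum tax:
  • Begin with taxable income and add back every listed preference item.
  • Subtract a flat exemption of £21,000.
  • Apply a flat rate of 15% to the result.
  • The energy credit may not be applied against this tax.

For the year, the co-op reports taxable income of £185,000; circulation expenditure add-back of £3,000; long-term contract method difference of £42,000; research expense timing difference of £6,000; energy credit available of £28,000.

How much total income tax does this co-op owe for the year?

Alternative minimum tax:
  Adjusted income: £185,000 + £3,000 + £42,000 + £6,000 = £236,000
  Less exemption £21,000 → base £215,000
  £215,000 × 15% = £32,250

Standard income tax:
  £112,000 × 14% = £15,680
  £73,000 × 26% = £18,980
  → £34,660
  Less energy credit £28,000 → £6,660

£32,250 > £6,660, so the alternative minimum tax is the binding amount.

£32,250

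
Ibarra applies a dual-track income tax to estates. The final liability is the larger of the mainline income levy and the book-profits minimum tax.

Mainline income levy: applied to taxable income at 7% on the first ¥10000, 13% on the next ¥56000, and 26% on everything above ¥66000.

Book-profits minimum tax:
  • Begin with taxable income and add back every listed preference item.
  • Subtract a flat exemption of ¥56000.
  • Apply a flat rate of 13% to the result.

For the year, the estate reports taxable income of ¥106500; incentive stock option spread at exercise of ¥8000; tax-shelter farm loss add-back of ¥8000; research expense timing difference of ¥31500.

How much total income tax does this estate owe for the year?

¥18510

Book-profits minimum tax:
  Adjusted income: ¥106500 + ¥8000 + ¥8000 + ¥31500 = ¥154000
  Less exemption ¥56000 → base ¥98000
  ¥98000 × 13% = ¥12740

Mainline income levy:
  ¥10000 × 7% = ¥700
  ¥56000 × 13% = ¥7280
  ¥40500 × 26% = ¥10530
  → ¥18510

¥18510 > ¥12740, so the mainline income levy governs.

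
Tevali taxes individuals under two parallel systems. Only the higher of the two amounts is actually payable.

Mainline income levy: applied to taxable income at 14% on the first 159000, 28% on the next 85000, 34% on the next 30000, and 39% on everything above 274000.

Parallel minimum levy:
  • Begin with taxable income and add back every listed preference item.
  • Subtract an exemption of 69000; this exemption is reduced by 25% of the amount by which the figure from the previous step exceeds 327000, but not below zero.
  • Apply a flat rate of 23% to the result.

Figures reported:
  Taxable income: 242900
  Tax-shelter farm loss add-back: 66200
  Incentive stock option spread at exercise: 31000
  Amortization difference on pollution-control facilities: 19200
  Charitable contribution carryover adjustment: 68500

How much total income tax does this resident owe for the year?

88320

Mainline income levy:
  159000 × 14% = 22260
  83900 × 28% = 23492
  → 45752

Parallel minimum levy:
  Adjusted income: 242900 + 66200 + 31000 + 19200 + 68500 = 427800
  Exemption: 69000 − 25% × (427800 − 327000) = 69000 − 25200 = 43800
  Base: 427800 − 43800 = 384000
  384000 × 23% = 88320

88320 > 45752, so the parallel minimum levy is the binding amount.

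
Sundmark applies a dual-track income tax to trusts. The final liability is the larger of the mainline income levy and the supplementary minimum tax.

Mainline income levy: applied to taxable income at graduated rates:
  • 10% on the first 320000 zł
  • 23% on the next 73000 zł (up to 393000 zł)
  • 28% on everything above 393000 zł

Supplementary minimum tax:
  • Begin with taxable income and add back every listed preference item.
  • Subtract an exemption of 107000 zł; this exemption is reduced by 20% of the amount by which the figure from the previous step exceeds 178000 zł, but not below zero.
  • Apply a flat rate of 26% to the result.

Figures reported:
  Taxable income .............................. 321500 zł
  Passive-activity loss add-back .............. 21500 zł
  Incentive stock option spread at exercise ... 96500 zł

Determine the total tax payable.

Mainline income levy:
  320000 zł × 10% = 32000 zł
  1500 zł × 23% = 345 zł
  → 32345 zł

Supplementary minimum tax:
  Adjusted income: 321500 zł + 21500 zł + 96500 zł = 439500 zł
  Exemption: 107000 zł − 20% × (439500 zł − 178000 zł) = 107000 zł − 52300 zł = 54700 zł
  Base: 439500 zł − 54700 zł = 384800 zł
  384800 zł × 26% = 100048 zł

100048 zł > 32345 zł, so the supplementary minimum tax is the binding amount.

100048 zł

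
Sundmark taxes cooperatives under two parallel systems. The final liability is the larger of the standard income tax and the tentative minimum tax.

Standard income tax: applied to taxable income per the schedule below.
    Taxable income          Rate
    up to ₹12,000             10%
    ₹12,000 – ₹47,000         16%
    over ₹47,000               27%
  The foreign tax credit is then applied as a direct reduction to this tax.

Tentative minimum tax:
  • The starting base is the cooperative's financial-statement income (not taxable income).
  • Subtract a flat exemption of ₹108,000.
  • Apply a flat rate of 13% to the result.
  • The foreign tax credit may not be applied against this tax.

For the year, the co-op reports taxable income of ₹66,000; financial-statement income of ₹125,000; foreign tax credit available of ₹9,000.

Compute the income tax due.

Tentative minimum tax:
  Base (financial-statement income): ₹125,000
  Less exemption ₹108,000 → base ₹17,000
  ₹17,000 × 13% = ₹2,210

Standard income tax:
  ₹12,000 × 10% = ₹1,200
  ₹35,000 × 16% = ₹5,600
  ₹19,000 × 27% = ₹5,130
  → ₹11,930
  Less foreign tax credit ₹9,000 → ₹2,930

₹2,930 > ₹2,210, so the standard income tax governs.

₹2,930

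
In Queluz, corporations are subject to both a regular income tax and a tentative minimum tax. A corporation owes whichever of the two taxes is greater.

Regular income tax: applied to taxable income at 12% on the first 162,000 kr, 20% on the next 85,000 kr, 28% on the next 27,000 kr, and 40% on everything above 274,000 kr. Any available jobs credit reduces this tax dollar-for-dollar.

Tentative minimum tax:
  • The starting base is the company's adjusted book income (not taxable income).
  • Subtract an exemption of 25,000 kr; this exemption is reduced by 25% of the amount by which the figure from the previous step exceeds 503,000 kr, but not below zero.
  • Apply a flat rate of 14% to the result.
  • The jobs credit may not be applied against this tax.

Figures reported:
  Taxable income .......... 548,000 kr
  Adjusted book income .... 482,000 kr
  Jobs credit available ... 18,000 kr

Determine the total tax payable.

135,600 kr

Regular income tax:
  162,000 kr × 12% = 19,440 kr
  85,000 kr × 20% = 17,000 kr
  27,000 kr × 28% = 7,560 kr
  274,000 kr × 40% = 109,600 kr
  → 153,600 kr
  Less jobs credit 18,000 kr → 135,600 kr

Tentative minimum tax:
  Base (adjusted book income): 482,000 kr
  Exemption: 482,000 kr ≤ 503,000 kr, so full 25,000 kr applies
  Base: 482,000 kr − 25,000 kr = 457,000 kr
  457,000 kr × 14% = 63,980 kr

135,600 kr > 63,980 kr, so the regular income tax governs.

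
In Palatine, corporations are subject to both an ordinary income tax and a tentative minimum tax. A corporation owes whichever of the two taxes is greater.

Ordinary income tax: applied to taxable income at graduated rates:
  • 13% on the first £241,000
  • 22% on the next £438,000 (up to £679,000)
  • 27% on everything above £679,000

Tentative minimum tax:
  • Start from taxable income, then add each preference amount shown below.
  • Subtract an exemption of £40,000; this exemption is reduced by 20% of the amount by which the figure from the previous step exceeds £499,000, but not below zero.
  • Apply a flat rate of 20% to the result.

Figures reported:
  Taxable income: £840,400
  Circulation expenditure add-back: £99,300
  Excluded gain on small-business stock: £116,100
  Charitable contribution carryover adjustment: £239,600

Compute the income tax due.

£259,080

Ordinary income tax:
  £241,000 × 13% = £31,330
  £438,000 × 22% = £96,360
  £161,400 × 27% = £43,578
  → £171,268

Tentative minimum tax:
  Adjusted income: £840,400 + £99,300 + £116,100 + £239,600 = £1,295,400
  Exemption: 20% × (£1,295,400 − £499,000) = £159,280 ≥ £40,000, so the exemption is fully phased out
  Base: £1,295,400 − £0 = £1,295,400
  £1,295,400 × 20% = £259,080

£259,080 > £171,268, so the tentative minimum tax is the binding amount.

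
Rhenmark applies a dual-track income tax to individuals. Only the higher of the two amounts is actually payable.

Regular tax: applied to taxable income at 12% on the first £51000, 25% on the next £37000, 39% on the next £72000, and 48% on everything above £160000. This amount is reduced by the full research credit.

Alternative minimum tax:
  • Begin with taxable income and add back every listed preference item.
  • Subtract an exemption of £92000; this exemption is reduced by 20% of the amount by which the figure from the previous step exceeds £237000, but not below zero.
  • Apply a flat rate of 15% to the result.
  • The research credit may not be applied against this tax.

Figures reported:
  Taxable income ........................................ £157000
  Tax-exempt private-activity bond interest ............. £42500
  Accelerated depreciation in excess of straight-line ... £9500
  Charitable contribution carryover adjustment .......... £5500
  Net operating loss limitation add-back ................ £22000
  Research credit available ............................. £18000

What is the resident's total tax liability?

£24280

Alternative minimum tax:
  Adjusted income: £157000 + £42500 + £9500 + £5500 + £22000 = £236500
  Exemption: £236500 ≤ £237000, so full £92000 applies
  Base: £236500 − £92000 = £144500
  £144500 × 15% = £21675

Regular tax:
  £51000 × 12% = £6120
  £37000 × 25% = £9250
  £69000 × 39% = £26910
  → £42280
  Less research credit £18000 → £24280

£24280 > £21675, so the regular tax governs.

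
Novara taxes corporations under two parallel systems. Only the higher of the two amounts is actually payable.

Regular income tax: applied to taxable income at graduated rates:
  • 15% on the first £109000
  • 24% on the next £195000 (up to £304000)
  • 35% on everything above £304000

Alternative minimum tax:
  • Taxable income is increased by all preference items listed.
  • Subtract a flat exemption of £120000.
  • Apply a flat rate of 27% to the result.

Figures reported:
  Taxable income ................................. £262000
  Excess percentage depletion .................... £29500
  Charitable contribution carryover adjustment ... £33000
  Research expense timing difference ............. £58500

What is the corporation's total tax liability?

Alternative minimum tax:
  Adjusted income: £262000 + £29500 + £33000 + £58500 = £383000
  Less exemption £120000 → base £263000
  £263000 × 27% = £71010

Regular income tax:
  £109000 × 15% = £16350
  £153000 × 24% = £36720
  → £53070

£71010 > £53070, so the alternative minimum tax is the binding amount.

£71010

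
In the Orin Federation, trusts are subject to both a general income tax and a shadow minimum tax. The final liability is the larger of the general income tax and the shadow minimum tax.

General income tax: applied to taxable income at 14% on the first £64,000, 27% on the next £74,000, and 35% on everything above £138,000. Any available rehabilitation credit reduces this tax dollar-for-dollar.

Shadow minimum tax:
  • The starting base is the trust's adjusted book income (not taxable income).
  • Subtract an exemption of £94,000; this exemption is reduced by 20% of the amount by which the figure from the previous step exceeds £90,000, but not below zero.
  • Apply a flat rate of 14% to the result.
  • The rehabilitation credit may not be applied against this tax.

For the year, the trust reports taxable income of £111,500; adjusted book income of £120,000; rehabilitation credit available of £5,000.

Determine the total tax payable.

General income tax:
  £64,000 × 14% = £8,960
  £47,500 × 27% = £12,825
  → £21,785
  Less rehabilitation credit £5,000 → £16,785

Shadow minimum tax:
  Base (adjusted book income): £120,000
  Exemption: £94,000 − 20% × (£120,000 − £90,000) = £94,000 − £6,000 = £88,000
  Base: £120,000 − £88,000 = £32,000
  £32,000 × 14% = £4,480

£16,785 > £4,480, so the general income tax governs.

£16,785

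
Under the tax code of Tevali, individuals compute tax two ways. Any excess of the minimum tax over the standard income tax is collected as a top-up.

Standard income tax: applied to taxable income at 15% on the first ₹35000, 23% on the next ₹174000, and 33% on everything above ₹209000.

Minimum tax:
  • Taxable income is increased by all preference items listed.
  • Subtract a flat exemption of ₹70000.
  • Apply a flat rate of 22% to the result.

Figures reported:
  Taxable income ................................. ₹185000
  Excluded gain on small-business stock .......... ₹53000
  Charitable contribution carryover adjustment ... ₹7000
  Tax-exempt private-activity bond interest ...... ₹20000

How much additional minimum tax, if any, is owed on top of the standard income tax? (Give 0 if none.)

Minimum tax:
  Adjusted income: ₹185000 + ₹53000 + ₹7000 + ₹20000 = ₹265000
  Less exemption ₹70000 → base ₹195000
  ₹195000 × 22% = ₹42900

Standard income tax:
  ₹35000 × 15% = ₹5250
  ₹150000 × 23% = ₹34500
  → ₹39750

Excess of minimum tax over standard income tax: ₹42900 − ₹39750 = ₹3150.

₹3150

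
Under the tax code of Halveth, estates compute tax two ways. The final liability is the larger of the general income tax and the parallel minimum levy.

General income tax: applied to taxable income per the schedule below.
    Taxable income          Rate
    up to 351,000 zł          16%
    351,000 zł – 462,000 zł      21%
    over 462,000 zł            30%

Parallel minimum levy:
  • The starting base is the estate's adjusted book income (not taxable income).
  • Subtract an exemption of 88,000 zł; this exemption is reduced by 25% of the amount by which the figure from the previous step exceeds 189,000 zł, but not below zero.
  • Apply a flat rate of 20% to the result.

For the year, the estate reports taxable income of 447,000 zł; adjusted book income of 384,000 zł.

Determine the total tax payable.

Parallel minimum levy:
  Base (adjusted book income): 384,000 zł
  Exemption: 88,000 zł − 25% × (384,000 zł − 189,000 zł) = 88,000 zł − 48,750 zł = 39,250 zł
  Base: 384,000 zł − 39,250 zł = 344,750 zł
  344,750 zł × 20% = 68,950 zł

General income tax:
  351,000 zł × 16% = 56,160 zł
  96,000 zł × 21% = 20,160 zł
  → 76,320 zł

76,320 zł > 68,950 zł, so the general income tax governs.

76,320 zł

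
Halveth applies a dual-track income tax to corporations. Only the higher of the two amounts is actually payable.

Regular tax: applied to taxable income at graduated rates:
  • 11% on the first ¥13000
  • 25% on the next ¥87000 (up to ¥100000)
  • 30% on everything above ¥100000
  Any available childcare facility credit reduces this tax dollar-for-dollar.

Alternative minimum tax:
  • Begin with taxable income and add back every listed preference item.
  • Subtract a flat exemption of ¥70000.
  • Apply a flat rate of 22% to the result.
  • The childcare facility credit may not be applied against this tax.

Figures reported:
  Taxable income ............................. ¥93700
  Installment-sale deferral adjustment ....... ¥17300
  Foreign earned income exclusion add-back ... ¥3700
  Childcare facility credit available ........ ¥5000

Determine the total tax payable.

¥16605

Regular tax:
  ¥13000 × 11% = ¥1430
  ¥80700 × 25% = ¥20175
  → ¥21605
  Less childcare facility credit ¥5000 → ¥16605

Alternative minimum tax:
  Adjusted income: ¥93700 + ¥17300 + ¥3700 = ¥114700
  Less exemption ¥70000 → base ¥44700
  ¥44700 × 22% = ¥9834

¥16605 > ¥9834, so the regular tax governs.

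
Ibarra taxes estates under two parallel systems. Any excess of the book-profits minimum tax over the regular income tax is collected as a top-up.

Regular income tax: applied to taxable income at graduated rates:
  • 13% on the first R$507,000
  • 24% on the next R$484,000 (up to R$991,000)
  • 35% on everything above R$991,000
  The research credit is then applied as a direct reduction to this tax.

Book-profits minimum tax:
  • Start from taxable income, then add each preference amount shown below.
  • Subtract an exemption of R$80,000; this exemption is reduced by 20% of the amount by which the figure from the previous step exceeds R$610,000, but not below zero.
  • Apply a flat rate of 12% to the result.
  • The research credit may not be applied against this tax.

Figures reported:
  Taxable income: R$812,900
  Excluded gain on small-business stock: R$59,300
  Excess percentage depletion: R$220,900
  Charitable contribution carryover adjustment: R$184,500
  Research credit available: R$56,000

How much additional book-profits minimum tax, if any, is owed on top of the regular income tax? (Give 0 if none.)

Book-profits minimum tax:
  Adjusted income: R$812,900 + R$59,300 + R$220,900 + R$184,500 = R$1,277,600
  Exemption: 20% × (R$1,277,600 − R$610,000) = R$133,520 ≥ R$80,000, so the exemption is fully phased out
  Base: R$1,277,600 − R$0 = R$1,277,600
  R$1,277,600 × 12% = R$153,312

Regular income tax:
  R$507,000 × 13% = R$65,910
  R$305,900 × 24% = R$73,416
  → R$139,326
  Less research credit R$56,000 → R$83,326

Excess of book-profits minimum tax over regular income tax: R$153,312 − R$83,326 = R$69,986.

R$69,986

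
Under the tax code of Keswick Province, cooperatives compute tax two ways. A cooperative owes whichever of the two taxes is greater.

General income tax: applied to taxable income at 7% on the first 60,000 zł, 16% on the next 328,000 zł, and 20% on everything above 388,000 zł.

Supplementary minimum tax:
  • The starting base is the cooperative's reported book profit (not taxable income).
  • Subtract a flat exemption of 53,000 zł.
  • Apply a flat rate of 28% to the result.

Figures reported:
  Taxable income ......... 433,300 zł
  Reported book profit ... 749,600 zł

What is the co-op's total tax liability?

195,048 zł

General income tax:
  60,000 zł × 7% = 4,200 zł
  328,000 zł × 16% = 52,480 zł
  45,300 zł × 20% = 9,060 zł
  → 65,740 zł

Supplementary minimum tax:
  Base (reported book profit): 749,600 zł
  Less exemption 53,000 zł → base 696,600 zł
  696,600 zł × 28% = 195,048 zł

195,048 zł > 65,740 zł, so the supplementary minimum tax is the binding amount.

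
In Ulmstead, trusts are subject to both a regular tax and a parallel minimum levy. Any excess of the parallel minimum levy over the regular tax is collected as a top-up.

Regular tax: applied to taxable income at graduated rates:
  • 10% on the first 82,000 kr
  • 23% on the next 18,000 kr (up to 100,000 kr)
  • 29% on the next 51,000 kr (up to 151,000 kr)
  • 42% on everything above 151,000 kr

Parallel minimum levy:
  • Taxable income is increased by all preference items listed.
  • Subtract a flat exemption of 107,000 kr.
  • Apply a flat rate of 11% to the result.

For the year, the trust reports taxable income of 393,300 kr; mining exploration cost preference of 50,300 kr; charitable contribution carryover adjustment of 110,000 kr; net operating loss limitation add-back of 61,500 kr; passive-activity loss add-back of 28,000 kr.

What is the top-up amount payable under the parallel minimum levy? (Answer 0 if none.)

Regular tax:
  82,000 kr × 10% = 8,200 kr
  18,000 kr × 23% = 4,140 kr
  51,000 kr × 29% = 14,790 kr
  242,300 kr × 42% = 101,766 kr
  → 128,896 kr

Parallel minimum levy:
  Adjusted income: 393,300 kr + 50,300 kr + 110,000 kr + 61,500 kr + 28,000 kr = 643,100 kr
  Less exemption 107,000 kr → base 536,100 kr
  536,100 kr × 11% = 58,971 kr

58,971 kr ≤ 128,896 kr, so no add-on is due.

0 kr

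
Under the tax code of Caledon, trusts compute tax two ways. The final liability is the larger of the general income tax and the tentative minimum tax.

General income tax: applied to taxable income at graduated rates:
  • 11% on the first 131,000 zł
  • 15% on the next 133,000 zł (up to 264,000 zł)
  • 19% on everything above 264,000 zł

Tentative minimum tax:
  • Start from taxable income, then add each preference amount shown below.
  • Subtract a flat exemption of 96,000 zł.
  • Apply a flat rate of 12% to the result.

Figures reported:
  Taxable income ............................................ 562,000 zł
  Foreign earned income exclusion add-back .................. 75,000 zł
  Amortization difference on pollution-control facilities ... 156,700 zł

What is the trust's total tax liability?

Tentative minimum tax:
  Adjusted income: 562,000 zł + 75,000 zł + 156,700 zł = 793,700 zł
  Less exemption 96,000 zł → base 697,700 zł
  697,700 zł × 12% = 83,724 zł

General income tax:
  131,000 zł × 11% = 14,410 zł
  133,000 zł × 15% = 19,950 zł
  298,000 zł × 19% = 56,620 zł
  → 90,980 zł

90,980 zł > 83,724 zł, so the general income tax governs.

90,980 zł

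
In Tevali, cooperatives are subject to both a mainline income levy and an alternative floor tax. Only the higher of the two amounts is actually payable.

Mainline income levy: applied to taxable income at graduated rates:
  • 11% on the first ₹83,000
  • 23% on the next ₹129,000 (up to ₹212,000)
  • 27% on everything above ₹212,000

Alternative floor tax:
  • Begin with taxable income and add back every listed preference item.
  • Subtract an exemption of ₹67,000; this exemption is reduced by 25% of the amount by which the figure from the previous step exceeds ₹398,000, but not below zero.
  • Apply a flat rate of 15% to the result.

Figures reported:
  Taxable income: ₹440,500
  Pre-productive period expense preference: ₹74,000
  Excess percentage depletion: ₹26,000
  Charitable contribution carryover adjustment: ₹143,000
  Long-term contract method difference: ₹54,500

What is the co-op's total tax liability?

Mainline income levy:
  ₹83,000 × 11% = ₹9,130
  ₹129,000 × 23% = ₹29,670
  ₹228,500 × 27% = ₹61,695
  → ₹100,495

Alternative floor tax:
  Adjusted income: ₹440,500 + ₹74,000 + ₹26,000 + ₹143,000 + ₹54,500 = ₹738,000
  Exemption: 25% × (₹738,000 − ₹398,000) = ₹85,000 ≥ ₹67,000, so the exemption is fully phased out
  Base: ₹738,000 − ₹0 = ₹738,000
  ₹738,000 × 15% = ₹110,700

₹110,700 > ₹100,495, so the alternative floor tax is the binding amount.

₹110,700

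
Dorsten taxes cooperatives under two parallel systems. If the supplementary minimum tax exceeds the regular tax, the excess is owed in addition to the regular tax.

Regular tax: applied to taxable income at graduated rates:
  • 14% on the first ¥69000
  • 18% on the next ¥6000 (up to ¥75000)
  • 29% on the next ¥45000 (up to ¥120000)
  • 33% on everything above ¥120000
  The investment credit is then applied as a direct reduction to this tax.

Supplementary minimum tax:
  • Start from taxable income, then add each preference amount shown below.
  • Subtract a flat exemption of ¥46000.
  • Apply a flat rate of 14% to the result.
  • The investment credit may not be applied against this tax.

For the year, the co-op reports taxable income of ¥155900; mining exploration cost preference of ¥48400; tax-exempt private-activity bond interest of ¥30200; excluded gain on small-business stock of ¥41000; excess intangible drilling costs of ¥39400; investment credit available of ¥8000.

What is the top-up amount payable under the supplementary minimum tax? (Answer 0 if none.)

Supplementary minimum tax:
  Adjusted income: ¥155900 + ¥48400 + ¥30200 + ¥41000 + ¥39400 = ¥314900
  Less exemption ¥46000 → base ¥268900
  ¥268900 × 14% = ¥37646

Regular tax:
  ¥69000 × 14% = ¥9660
  ¥6000 × 18% = ¥1080
  ¥45000 × 29% = ¥13050
  ¥35900 × 33% = ¥11847
  → ¥35637
  Less investment credit ¥8000 → ¥27637

Excess of supplementary minimum tax over regular tax: ¥37646 − ¥27637 = ¥10009.

¥10009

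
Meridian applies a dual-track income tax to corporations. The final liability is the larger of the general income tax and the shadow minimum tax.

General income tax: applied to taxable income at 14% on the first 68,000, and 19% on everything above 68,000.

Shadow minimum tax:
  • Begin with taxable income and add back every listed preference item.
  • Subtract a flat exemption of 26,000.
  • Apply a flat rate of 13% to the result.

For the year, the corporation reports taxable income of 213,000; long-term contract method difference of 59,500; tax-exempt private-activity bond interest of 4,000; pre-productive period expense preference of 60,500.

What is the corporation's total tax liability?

40,430

General income tax:
  68,000 × 14% = 9,520
  145,000 × 19% = 27,550
  → 37,070

Shadow minimum tax:
  Adjusted income: 213,000 + 59,500 + 4,000 + 60,500 = 337,000
  Less exemption 26,000 → base 311,000
  311,000 × 13% = 40,430

40,430 > 37,070, so the shadow minimum tax is the binding amount.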